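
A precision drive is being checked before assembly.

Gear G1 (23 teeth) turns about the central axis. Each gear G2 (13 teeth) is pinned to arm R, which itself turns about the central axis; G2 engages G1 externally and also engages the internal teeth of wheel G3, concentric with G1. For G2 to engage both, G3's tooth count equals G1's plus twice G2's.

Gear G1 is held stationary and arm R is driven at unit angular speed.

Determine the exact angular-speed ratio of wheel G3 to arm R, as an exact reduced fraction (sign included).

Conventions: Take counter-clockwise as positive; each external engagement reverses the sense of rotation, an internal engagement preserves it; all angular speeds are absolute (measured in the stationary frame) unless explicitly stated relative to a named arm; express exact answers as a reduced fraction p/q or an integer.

topology: planetary set — G1 23T / G2 13T / G3 49T, arm = carrier (Willis)
ring teeth: 23 + 2·13 = 49
23(ω_sun−ω_arm) = −49(ω_ring−ω_arm),  ω_sun = 0, ω_arm = 1
ω_ring = 1 − (23/49)(0−1) = 72/49
ω_out/ω_in = 72/49

72/49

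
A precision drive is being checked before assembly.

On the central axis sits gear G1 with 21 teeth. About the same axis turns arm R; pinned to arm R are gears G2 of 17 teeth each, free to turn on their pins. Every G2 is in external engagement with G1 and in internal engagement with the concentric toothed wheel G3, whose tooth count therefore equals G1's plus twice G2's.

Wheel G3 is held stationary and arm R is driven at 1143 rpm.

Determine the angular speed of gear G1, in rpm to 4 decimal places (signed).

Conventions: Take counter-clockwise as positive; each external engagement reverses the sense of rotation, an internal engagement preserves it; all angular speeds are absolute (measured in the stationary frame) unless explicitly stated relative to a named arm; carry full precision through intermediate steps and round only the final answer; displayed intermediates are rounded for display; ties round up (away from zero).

planetary set (21T centre, 17T on arm, 55T internal) — Willis relation
normalise by the input: solve with ω_arm = 1, then scale by 1143 rpm
ring teeth: 21 + 2·17 = 55
21(ω_sun−ω_arm) = −55(ω_ring−ω_arm),  ω_ring = 0, ω_arm = 1
ω_sun = 1 − (55/21)(0−1) = 76/21
scale: ω_sun = 76/21 × 1143 rpm = +4136.5714 rpm

+4136.5714 rpm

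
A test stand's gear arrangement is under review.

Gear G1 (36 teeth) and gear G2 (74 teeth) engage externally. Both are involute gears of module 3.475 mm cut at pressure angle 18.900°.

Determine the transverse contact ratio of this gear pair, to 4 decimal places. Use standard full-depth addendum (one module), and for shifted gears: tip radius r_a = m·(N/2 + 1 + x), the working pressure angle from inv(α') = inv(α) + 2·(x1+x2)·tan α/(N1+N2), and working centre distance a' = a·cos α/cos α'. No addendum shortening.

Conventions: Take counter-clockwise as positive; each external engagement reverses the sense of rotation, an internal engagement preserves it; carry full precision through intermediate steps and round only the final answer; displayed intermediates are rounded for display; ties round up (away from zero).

single-mesh involute tooth geometry (36T engaging 74T at module 3.475)
base radii: r_b1 = 59.177639, r_b2 = 121.642925
tip radii: r_a1 = 66.025000, r_a2 = 132.050000
no profile shift: α' = α, a' = a
action lengths: √(r_a1²−r_b1²) = 29.279816, √(r_a2²−r_b2²) = 51.382889
base pitch p_b = π·m·cos α = 10.328446
CR = (29.279816 + 51.382889 − 191.125000·sin 18.90000°)/10.328446 = 1.815761
contact ratio ≈ 1.8158

1.8158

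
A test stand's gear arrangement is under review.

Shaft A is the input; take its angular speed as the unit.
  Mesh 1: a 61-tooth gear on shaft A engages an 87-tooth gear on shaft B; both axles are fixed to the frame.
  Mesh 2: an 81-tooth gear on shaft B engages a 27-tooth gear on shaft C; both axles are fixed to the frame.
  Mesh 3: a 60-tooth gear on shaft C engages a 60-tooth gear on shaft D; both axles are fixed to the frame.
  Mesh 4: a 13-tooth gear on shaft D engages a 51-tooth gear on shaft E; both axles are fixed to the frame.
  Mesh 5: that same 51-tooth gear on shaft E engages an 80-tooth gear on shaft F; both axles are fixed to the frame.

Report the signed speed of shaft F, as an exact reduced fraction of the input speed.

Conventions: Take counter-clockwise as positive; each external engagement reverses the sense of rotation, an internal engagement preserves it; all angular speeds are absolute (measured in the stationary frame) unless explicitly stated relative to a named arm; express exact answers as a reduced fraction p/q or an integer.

-793/2320

5-mesh fixed-axis compound train (all bearings frame-fixed)
mesh 1 [61T→87T]: |ω|/ω_in = 1×61/87 = 61/87, sense flips to −
mesh 2 [81T→27T]: |ω|/ω_in = (61/87)×81/27 = 61/29, sense flips to +
mesh 3 [60T→60T]: |ω|/ω_in = (61/29)×60/60 = 61/29, sense flips to −
mesh 4 [13T→51T]: |ω|/ω_in = (61/29)×13/51 = 793/1479, sense flips to +
mesh 5 [51T→80T]: |ω|/ω_in = (793/1479)×51/80 = 793/2320, sense flips to −
signed output speed (× input speed) = -793/2320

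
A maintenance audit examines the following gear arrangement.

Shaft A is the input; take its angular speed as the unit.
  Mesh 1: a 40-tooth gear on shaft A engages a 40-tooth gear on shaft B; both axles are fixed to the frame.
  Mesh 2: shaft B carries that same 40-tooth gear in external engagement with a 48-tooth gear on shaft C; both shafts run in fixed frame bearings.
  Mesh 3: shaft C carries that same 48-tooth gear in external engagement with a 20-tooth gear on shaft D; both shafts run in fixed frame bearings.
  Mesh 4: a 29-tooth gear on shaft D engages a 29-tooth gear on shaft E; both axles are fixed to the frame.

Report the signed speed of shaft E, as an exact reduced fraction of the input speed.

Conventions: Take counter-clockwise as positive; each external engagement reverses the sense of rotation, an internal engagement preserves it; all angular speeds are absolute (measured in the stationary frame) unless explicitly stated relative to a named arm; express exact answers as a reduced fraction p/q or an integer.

4-mesh fixed-axis compound train (all bearings frame-fixed)
mesh 1 [40T→40T]: |ω|/ω_in = 1×40/40 = 1, sense flips to −
mesh 2 [40T→48T]: |ω|/ω_in = 1×40/48 = 5/6, sense flips to +
mesh 3 [48T→20T]: |ω|/ω_in = (5/6)×48/20 = 2, sense flips to −
mesh 4 [29T→29T]: |ω|/ω_in = 2×29/29 = 2, sense flips to +
signed output speed (× input speed) = 2

2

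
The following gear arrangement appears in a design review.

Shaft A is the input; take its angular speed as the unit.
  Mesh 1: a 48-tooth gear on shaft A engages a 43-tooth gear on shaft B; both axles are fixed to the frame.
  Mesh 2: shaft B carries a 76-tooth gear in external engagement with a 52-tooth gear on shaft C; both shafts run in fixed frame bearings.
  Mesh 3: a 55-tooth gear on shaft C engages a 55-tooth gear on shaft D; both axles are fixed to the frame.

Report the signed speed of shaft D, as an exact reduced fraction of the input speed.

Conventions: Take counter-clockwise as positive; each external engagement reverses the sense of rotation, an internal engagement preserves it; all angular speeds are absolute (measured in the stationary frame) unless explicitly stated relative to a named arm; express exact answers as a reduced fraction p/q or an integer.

-912/559

3-mesh fixed-axis compound train (all bearings frame-fixed)
mesh 1 [48T→43T]: |ω|/ω_in = 1×48/43 = 48/43, sense flips to −
mesh 2 [76T→52T]: |ω|/ω_in = (48/43)×76/52 = 912/559, sense flips to +
mesh 3 [55T→55T]: |ω|/ω_in = (912/559)×55/55 = 912/559, sense flips to −
signed output speed (× input speed) = -912/559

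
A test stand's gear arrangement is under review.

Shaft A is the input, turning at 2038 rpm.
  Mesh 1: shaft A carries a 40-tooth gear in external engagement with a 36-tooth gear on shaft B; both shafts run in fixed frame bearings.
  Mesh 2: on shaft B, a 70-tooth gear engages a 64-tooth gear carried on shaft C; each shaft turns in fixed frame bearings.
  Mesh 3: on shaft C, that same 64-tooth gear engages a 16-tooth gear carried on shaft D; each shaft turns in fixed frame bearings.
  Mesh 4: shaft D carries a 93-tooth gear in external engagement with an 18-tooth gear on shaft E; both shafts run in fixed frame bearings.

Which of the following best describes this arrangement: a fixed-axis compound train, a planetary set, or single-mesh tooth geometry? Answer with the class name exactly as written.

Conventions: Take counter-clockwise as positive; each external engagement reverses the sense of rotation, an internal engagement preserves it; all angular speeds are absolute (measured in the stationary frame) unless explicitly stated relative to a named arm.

topology: fixed-axis compound train — 4 meshes, A→E
classification: fixed-axis compound train

fixed-axis compound train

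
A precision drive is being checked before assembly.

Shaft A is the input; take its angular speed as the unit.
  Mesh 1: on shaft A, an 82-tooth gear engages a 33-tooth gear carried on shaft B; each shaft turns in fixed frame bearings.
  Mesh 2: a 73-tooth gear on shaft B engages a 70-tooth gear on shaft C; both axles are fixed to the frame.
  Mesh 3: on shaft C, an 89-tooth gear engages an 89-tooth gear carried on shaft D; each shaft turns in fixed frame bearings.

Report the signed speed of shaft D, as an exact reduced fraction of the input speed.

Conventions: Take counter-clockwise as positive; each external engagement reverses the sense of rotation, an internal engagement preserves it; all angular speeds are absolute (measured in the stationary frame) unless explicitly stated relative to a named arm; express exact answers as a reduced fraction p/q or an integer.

3-mesh fixed-axis compound train (all bearings frame-fixed)
mesh 1 [82T→33T]: |ω|/ω_in = 1×82/33 = 82/33, sense flips to −
mesh 2 [73T→70T]: |ω|/ω_in = (82/33)×73/70 = 2993/1155, sense flips to +
mesh 3 [89T→89T]: |ω|/ω_in = (2993/1155)×89/89 = 2993/1155, sense flips to −
signed output speed (× input speed) = -2993/1155

-2993/1155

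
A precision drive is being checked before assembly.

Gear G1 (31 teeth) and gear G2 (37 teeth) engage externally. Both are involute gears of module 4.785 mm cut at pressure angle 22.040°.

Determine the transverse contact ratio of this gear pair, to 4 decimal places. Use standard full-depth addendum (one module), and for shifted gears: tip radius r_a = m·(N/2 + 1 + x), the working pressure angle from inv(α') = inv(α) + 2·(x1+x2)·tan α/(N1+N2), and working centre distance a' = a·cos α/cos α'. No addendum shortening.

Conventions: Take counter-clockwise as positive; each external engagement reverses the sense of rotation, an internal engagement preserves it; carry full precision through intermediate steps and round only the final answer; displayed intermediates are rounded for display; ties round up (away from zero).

1.5931

single-mesh involute tooth geometry (31T engaging 37T at module 4.785)
base radii: r_b1 = 68.747495, r_b2 = 82.053462
tip radii: r_a1 = 78.952500, r_a2 = 93.307500
no profile shift: α' = α, a' = a
action lengths: √(r_a1²−r_b1²) = 38.823693, √(r_a2²−r_b2²) = 44.424306
base pitch p_b = π·m·cos α = 13.933976
CR = (38.823693 + 44.424306 − 162.690000·sin 22.04000°)/13.933976 = 1.593081
contact ratio ≈ 1.5931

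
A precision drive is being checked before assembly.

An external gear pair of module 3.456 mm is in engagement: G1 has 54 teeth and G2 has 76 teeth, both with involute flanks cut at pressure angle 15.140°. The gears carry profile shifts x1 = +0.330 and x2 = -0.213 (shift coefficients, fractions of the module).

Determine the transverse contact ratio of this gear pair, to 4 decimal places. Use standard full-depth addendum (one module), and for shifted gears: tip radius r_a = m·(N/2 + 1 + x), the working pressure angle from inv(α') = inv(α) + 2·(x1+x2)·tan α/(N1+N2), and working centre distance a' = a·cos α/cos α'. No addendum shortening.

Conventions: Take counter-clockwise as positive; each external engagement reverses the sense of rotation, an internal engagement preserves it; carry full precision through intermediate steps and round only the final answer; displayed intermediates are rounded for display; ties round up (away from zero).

single-mesh involute tooth geometry (54T engaging 76T at module 3.456)
base radii: r_b1 = 90.073190, r_b2 = 126.769675
tip radii: r_a1 = 97.908480, r_a2 = 134.047872
inv(α') = inv(15.140°) + 2·(+0.330-0.213)·tan α/(54+76) = 0.00681398  ⇒  α' = 15.51152°
a' = a·cos α / cos α' = 224.6400·cos 15.140°/cos 15.51152° = 225.039546
action lengths: √(r_a1²−r_b1²) = 38.378261, √(r_a2²−r_b2²) = 43.569273
base pitch p_b = π·m·cos α = 10.480492
CR = (38.378261 + 43.569273 − 225.039546·sin 15.51152°)/10.480492 = 2.076690
contact ratio ≈ 2.0767

2.0767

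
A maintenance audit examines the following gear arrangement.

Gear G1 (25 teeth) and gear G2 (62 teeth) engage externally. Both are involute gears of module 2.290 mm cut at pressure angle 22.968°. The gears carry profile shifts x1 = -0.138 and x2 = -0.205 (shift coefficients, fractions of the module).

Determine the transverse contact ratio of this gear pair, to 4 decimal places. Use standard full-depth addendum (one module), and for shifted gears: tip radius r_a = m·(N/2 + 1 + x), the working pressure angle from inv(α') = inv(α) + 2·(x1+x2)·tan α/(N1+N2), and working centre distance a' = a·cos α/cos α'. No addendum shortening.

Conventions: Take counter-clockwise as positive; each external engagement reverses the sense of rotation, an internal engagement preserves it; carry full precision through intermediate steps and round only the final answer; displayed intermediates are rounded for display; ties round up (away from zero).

recognized (one external pair, fixed centres): single-mesh tooth geometry, m = 2.290, N1 = 25, N2 = 62
base radii: r_b1 = 26.355694, r_b2 = 65.362121
tip radii: r_a1 = 30.598980, r_a2 = 72.810550
inv(α') = inv(22.968°) + 2·(-0.138-0.205)·tan α/(25+62) = 0.01960680  ⇒  α' = 21.84186°
a' = a·cos α / cos α' = 99.6150·cos 22.968°/cos 21.84186° = 98.811036
action lengths: √(r_a1²−r_b1²) = 15.545899, √(r_a2²−r_b2²) = 32.080669
base pitch p_b = π·m·cos α = 6.623908
CR = (15.545899 + 32.080669 − 98.811036·sin 21.84186°)/6.623908 = 1.640167
contact ratio ≈ 1.6402

1.6402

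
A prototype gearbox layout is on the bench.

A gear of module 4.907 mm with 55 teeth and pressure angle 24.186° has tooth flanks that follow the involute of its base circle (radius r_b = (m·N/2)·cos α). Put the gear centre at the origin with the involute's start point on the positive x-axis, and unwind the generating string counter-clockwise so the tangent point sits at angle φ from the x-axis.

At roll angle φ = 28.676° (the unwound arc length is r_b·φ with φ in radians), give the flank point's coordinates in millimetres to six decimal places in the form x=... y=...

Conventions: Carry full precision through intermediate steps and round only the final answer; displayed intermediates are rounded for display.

x=137.562527 y=5.016457

single-mesh involute tooth geometry (55T wheel at module 4.907)
pitch radius r_p = m·N/2 = 4.907·55/2 = 134.942500
base radius r_b = r_p·cos α = 134.942500·cos 24.186° = 123.097281
roll angle φ = 28.676° = 0.50049062 rad
x = r_b·(cos φ + φ·sin φ) = 137.562527
y = r_b·(sin φ − φ·cos φ) = 5.016457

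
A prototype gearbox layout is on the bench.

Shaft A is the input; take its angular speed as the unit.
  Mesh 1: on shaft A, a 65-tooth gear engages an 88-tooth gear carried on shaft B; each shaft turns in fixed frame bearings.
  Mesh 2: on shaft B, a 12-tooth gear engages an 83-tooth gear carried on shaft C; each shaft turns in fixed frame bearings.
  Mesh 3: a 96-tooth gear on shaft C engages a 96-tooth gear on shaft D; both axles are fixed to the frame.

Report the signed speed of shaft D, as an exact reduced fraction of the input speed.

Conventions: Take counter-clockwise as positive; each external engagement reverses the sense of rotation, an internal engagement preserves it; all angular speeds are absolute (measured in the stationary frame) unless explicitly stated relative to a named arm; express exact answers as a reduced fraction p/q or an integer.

-195/1826

3-mesh fixed-axis compound train (all bearings frame-fixed)
mesh 1 [65T→88T]: |ω|/ω_in = 1×65/88 = 65/88, sense flips to −
mesh 2 [12T→83T]: |ω|/ω_in = (65/88)×12/83 = 195/1826, sense flips to +
mesh 3 [96T→96T]: |ω|/ω_in = (195/1826)×96/96 = 195/1826, sense flips to −
signed output speed (× input speed) = -195/1826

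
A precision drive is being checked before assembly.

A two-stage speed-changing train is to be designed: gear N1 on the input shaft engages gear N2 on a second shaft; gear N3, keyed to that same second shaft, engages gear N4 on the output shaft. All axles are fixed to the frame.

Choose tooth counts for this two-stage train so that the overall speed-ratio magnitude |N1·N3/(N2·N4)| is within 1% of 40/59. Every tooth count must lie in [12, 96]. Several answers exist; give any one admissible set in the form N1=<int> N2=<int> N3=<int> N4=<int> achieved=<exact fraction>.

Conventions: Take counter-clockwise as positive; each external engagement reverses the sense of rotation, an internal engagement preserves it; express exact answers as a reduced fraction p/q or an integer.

design class (target 40/59): fixed-axis compound train
target = 40/59 in lowest terms: an exact hit needs N1·N3 = k·40 and N2·N4 = k·59 for one integer k, every count in [12, 96]; additionally prefer no 1:1 stage (N1 ≠ N2, N3 ≠ N4)
k = 1…11: no 1:1-free in-range split of k·40 and k·59 into factor pairs; take k = 12
k = 12: N1·N3 = 480 = 12·40, N2·N4 = 708 = 59·12
achieved = 12·40/(59·12) = 40/59; |achieved − target| = 0 ≤ 2/295 ✓

N1=12 N2=59 N3=40 N4=12 achieved=40/59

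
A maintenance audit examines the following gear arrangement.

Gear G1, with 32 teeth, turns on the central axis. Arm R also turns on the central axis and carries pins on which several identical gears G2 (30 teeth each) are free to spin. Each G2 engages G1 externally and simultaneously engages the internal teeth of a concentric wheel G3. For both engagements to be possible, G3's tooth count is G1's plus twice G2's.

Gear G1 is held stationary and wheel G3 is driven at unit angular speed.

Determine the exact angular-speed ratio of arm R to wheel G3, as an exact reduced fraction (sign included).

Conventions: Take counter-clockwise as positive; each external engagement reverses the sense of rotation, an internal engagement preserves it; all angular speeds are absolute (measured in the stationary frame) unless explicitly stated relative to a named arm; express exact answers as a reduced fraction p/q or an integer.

class = planetary set [G3 = 32+2·30 = 92; Willis about the carrier]
ring teeth: 32 + 2·30 = 92
32(ω_sun−ω_arm) = −92(ω_ring−ω_arm),  ω_sun = 0, ω_ring = 1
32(0−ω_arm) = −92(1−ω_arm)  ⇒  124·ω_arm = 92  ⇒  ω_arm = 23/31
ω_out/ω_in = 23/31

23/31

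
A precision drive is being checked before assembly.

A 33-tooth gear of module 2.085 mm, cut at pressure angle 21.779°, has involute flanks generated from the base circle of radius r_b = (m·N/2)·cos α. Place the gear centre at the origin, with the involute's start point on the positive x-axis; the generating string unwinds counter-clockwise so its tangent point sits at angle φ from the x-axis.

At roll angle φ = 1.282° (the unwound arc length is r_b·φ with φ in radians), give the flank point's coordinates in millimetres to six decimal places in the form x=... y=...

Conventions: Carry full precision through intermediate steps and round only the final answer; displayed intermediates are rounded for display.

single-mesh involute tooth geometry (33T wheel at module 2.085)
pitch radius r_p = m·N/2 = 2.085·33/2 = 34.402500
base radius r_b = r_p·cos α = 34.402500·cos 21.779° = 31.946914
roll angle φ = 1.282° = 0.02237512 rad
x = r_b·(cos φ + φ·sin φ) = 31.954910
y = r_b·(sin φ − φ·cos φ) = 0.000119

x=31.954910 y=0.000119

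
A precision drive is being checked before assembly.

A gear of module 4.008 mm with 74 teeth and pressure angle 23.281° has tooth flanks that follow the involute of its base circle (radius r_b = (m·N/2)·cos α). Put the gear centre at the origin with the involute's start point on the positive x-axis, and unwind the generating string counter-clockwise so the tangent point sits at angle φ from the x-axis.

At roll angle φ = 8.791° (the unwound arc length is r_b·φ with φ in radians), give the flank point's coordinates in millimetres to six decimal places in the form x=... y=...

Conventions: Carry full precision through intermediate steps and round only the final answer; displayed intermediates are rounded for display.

single-mesh involute tooth geometry (74T wheel at module 4.008)
pitch radius r_p = m·N/2 = 4.008·74/2 = 148.296000
base radius r_b = r_p·cos α = 148.296000·cos 23.281° = 136.221369
roll angle φ = 8.791° = 0.15343189 rad
x = r_b·(cos φ + φ·sin φ) = 137.815362
y = r_b·(sin φ − φ·cos φ) = 0.163624

x=137.815362 y=0.163624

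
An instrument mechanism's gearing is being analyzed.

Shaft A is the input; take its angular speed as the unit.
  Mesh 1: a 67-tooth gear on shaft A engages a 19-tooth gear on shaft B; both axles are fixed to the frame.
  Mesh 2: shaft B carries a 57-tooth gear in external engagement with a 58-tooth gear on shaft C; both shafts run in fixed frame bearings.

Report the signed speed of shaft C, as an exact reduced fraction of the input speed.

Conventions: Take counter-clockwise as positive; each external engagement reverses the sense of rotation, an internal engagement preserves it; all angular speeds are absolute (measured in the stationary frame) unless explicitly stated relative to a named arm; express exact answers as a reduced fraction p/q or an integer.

2-mesh fixed-axis compound train (all bearings frame-fixed)
mesh 1 [67T→19T]: |ω|/ω_in = 1×67/19 = 67/19, sense flips to −
mesh 2 [57T→58T]: |ω|/ω_in = (67/19)×57/58 = 201/58, sense flips to +
signed output speed (× input speed) = 201/58

201/58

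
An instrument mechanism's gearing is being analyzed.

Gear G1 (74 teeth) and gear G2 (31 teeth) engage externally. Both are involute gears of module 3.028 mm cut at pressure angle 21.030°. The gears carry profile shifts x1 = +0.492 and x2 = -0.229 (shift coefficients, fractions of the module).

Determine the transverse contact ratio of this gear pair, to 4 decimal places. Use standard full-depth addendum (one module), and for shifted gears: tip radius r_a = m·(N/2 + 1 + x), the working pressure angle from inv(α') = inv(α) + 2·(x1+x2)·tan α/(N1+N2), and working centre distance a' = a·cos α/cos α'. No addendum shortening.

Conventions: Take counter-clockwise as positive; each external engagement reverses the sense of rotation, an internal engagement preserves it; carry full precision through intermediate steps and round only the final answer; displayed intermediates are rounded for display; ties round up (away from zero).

1.6690

class = single-mesh tooth geometry [involute pair 74T × 31T, m = 3.028]
base radii: r_b1 = 104.573580, r_b2 = 43.807851
tip radii: r_a1 = 116.553776, r_a2 = 49.268588
inv(α') = inv(21.030°) + 2·(+0.492-0.229)·tan α/(74+31) = 0.01934815  ⇒  α' = 21.74918°
a' = a·cos α / cos α' = 158.9700·cos 21.030°/cos 21.74918° = 159.753506
action lengths: √(r_a1²−r_b1²) = 51.469885, √(r_a2²−r_b2²) = 22.544754
base pitch p_b = π·m·cos α = 8.879124
CR = (51.469885 + 22.544754 − 159.753506·sin 21.74918°)/8.879124 = 1.668962
contact ratio ≈ 1.6690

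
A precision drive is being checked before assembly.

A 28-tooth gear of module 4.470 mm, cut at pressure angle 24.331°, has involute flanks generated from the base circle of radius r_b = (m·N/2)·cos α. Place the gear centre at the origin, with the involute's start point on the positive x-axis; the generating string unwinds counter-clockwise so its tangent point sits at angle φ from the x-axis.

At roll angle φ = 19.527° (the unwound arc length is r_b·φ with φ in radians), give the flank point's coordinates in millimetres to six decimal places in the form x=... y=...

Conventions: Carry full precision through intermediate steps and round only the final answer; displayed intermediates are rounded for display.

recognized (one wheel, involute flank): single-mesh tooth geometry, m = 4.470, N = 28
pitch radius r_p = m·N/2 = 4.470·28/2 = 62.580000
base radius r_b = r_p·cos α = 62.580000·cos 24.331° = 57.021675
roll angle φ = 19.527° = 0.34081044 rad
x = r_b·(cos φ + φ·sin φ) = 60.237716
y = r_b·(sin φ − φ·cos φ) = 0.743712

x=60.237716 y=0.743712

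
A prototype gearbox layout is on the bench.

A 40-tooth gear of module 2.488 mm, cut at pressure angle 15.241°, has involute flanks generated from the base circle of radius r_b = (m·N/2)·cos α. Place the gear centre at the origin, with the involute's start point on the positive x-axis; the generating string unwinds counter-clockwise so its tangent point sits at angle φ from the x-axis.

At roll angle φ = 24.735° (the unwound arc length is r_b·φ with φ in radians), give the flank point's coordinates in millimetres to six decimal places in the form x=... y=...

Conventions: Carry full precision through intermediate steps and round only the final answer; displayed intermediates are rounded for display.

single-mesh involute tooth geometry (40T wheel at module 2.488)
pitch radius r_p = m·N/2 = 2.488·40/2 = 49.760000
base radius r_b = r_p·cos α = 49.760000·cos 15.241° = 48.009873
roll angle φ = 24.735° = 0.43170719 rad
x = r_b·(cos φ + φ·sin φ) = 52.277399
y = r_b·(sin φ − φ·cos φ) = 1.263751

x=52.277399 y=1.263751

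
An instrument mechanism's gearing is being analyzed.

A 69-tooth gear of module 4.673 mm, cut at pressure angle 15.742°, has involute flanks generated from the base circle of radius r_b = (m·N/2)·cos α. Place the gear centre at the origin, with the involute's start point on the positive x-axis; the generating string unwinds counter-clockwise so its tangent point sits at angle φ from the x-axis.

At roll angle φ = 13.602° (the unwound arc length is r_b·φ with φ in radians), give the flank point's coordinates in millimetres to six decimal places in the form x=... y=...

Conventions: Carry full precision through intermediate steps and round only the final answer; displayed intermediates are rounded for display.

x=159.482913 y=0.688148

topology: single-mesh involute geometry — m = 4.673, N = 69
pitch radius r_p = m·N/2 = 4.673·69/2 = 161.218500
base radius r_b = r_p·cos α = 161.218500·cos 15.742° = 155.171698
roll angle φ = 13.602° = 0.23739968 rad
x = r_b·(cos φ + φ·sin φ) = 159.482913
y = r_b·(sin φ − φ·cos φ) = 0.688148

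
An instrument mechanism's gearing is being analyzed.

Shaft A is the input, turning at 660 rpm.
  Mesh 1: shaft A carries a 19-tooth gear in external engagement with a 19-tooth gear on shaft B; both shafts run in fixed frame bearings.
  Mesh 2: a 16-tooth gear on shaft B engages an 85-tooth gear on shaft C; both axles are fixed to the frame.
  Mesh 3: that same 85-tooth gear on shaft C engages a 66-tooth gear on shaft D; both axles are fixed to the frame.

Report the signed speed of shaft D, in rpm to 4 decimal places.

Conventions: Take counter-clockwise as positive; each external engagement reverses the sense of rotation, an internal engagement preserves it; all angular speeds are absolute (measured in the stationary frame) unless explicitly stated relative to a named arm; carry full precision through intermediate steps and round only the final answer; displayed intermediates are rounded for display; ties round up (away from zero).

-160.0000 rpm

class = fixed-axis compound train [3 meshes; 3 ratios multiply, 3 sense flips]
mesh 1 [19T→19T]: ω = 660.0000×19/19 = 660.0000 rpm, sense flips to −
mesh 2 [16T→85T]: ω = 660.0000×16/85 = 124.2353 rpm, sense flips to +
mesh 3 [85T→66T]: ω = 124.2353×85/66 = 160.0000 rpm, sense flips to −
signed output speed = -160.0000 rpm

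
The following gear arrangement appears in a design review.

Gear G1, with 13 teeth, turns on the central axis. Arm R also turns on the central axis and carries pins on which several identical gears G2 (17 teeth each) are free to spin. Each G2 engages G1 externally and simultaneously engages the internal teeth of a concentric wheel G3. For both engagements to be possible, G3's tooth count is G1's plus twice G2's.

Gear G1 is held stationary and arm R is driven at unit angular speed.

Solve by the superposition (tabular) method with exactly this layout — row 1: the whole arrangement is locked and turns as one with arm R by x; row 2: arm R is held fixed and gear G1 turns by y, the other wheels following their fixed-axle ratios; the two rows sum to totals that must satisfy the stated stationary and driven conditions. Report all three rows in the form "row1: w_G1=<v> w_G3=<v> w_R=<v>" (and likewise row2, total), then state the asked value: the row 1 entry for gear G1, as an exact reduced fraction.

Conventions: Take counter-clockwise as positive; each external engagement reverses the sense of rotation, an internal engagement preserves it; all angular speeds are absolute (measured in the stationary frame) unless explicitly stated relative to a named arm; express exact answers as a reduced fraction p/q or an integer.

class = planetary set [G3 = 13+2·17 = 47; Willis about the carrier]
superposition row 1 [locked train]: every member turns x
row 2: sun turns y, ring = −(13/47)·y, arm 0
boundary: total ω_sun = x + y = 0 and total ω_arm = x = 1  ⇒  y = -1, x = 1
row 2 ring = −(13/47)·(-1) = 13/47
totals (row 1 + row 2): sun 1 + (-1) = 0, ring 1 + 13/47 = 60/47, arm 1 + 0 = 1
asked cell (row1, sun) = 1

row1: w_G1=1 w_G3=1 w_R=1
row2: w_G1=-1 w_G3=13/47 w_R=0
total: w_G1=0 w_G3=60/47 w_R=1
asked value: 1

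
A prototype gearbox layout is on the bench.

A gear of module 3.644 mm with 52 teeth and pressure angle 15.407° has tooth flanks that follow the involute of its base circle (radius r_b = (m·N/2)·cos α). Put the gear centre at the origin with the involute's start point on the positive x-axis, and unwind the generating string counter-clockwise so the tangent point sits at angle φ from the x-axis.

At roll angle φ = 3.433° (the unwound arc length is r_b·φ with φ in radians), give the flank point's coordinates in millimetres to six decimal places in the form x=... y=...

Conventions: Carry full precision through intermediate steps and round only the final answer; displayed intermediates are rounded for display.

x=91.502990 y=0.006547

class = single-mesh tooth geometry [base-circle involute, m = 3.644, 52T]
pitch radius r_p = m·N/2 = 3.644·52/2 = 94.744000
base radius r_b = r_p·cos α = 94.744000·cos 15.407° = 91.339180
roll angle φ = 3.433° = 0.05991715 rad
x = r_b·(cos φ + φ·sin φ) = 91.502990
y = r_b·(sin φ − φ·cos φ) = 0.006547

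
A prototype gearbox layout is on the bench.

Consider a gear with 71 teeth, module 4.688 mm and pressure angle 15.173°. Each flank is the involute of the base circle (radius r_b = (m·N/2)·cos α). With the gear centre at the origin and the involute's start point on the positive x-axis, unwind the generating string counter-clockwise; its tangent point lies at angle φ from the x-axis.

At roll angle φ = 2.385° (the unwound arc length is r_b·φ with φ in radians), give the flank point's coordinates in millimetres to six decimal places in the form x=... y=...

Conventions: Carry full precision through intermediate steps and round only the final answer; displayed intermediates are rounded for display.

x=160.761547 y=0.003861

topology: single-mesh involute geometry — m = 4.688, N = 71
pitch radius r_p = m·N/2 = 4.688·71/2 = 166.424000
base radius r_b = r_p·cos α = 166.424000·cos 15.173° = 160.622450
roll angle φ = 2.385° = 0.04162610 rad
x = r_b·(cos φ + φ·sin φ) = 160.761547
y = r_b·(sin φ − φ·cos φ) = 0.003861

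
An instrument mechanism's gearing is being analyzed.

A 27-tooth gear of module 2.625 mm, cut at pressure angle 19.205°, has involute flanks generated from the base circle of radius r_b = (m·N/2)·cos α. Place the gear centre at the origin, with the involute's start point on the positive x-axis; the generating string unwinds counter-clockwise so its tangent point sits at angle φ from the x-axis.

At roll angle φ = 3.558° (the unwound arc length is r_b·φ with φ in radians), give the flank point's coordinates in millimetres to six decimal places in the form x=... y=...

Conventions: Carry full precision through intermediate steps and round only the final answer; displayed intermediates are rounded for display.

x=33.529784 y=0.002670

class = single-mesh tooth geometry [base-circle involute, m = 2.625, 27T]
pitch radius r_p = m·N/2 = 2.625·27/2 = 35.437500
base radius r_b = r_p·cos α = 35.437500·cos 19.205° = 33.465320
roll angle φ = 3.558° = 0.06209881 rad
x = r_b·(cos φ + φ·sin φ) = 33.529784
y = r_b·(sin φ − φ·cos φ) = 0.002670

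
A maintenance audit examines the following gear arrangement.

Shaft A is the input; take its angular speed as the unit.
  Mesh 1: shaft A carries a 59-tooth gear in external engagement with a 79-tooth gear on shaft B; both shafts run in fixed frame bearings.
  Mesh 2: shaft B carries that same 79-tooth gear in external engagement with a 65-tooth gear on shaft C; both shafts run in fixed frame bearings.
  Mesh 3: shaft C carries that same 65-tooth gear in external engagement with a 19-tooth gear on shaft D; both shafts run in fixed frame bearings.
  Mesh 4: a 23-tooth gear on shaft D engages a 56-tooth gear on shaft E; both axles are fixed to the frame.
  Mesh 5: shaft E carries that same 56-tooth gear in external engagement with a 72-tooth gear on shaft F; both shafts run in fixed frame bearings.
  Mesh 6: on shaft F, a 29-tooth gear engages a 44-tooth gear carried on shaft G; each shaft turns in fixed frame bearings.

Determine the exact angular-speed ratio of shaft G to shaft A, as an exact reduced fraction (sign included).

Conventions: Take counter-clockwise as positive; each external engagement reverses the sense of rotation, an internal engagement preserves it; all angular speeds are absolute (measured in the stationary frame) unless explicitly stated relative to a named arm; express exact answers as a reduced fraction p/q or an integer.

class = fixed-axis compound train [6 meshes; 6 ratios multiply, 6 sense flips]
mesh 1 [59T→79T]: running ratio 59/79, sense −
mesh 2 [79T→65T]: running ratio 59/65, sense +
mesh 3 [65T→19T]: running ratio 59/19, sense −
mesh 4 [23T→56T]: running ratio 1357/1064, sense +
mesh 5 [56T→72T]: running ratio 1357/1368, sense −
mesh 6 [29T→44T]: running ratio 39353/60192, sense +
ω_out/ω_in = 39353/60192

39353/60192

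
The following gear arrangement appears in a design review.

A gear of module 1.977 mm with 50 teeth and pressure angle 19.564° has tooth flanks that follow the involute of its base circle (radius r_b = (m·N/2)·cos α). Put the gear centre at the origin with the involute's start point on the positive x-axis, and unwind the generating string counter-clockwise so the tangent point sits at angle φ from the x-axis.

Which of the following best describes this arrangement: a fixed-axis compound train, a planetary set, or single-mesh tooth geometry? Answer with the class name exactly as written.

recognized (one wheel, involute flank): single-mesh tooth geometry, m = 1.977, N = 50
classification: single-mesh tooth geometry

single-mesh tooth geometry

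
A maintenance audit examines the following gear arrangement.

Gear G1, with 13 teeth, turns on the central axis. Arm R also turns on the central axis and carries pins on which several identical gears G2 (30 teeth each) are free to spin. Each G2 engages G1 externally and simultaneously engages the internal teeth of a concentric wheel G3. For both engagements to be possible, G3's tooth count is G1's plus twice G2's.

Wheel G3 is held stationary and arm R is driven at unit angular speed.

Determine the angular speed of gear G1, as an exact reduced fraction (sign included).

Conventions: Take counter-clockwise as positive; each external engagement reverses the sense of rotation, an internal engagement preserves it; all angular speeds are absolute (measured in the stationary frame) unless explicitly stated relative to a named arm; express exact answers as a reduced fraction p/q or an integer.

86/13

class = planetary set [G3 = 13+2·30 = 73; Willis about the carrier]
ring teeth: 13 + 2·30 = 73
13(ω_sun−ω_arm) = −73(ω_ring−ω_arm),  ω_ring = 0, ω_arm = 1
ω_sun = 1 − (73/13)(0−1) = 86/13
exact speed ratio = 86/13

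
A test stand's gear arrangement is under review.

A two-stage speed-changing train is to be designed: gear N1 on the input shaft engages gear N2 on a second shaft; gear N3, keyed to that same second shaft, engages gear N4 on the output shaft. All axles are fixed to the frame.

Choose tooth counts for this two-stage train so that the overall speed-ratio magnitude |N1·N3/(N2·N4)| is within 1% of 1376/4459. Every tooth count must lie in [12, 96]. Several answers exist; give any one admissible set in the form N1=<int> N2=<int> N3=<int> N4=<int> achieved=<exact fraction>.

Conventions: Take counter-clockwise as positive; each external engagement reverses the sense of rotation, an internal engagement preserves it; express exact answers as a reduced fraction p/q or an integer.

design class (target 1376/4459): fixed-axis compound train
target = 1376/4459 in lowest terms: an exact hit needs N1·N3 = k·1376 and N2·N4 = k·4459 for one integer k, every count in [12, 96]; additionally prefer no 1:1 stage (N1 ≠ N2, N3 ≠ N4)
k = 1: N1·N3 = 1376 = 16·86, N2·N4 = 4459 = 49·91
achieved = 16·86/(49·91) = 1376/4459; |achieved − target| = 0 ≤ 344/111475 ✓

N1=16 N2=49 N3=86 N4=91 achieved=1376/4459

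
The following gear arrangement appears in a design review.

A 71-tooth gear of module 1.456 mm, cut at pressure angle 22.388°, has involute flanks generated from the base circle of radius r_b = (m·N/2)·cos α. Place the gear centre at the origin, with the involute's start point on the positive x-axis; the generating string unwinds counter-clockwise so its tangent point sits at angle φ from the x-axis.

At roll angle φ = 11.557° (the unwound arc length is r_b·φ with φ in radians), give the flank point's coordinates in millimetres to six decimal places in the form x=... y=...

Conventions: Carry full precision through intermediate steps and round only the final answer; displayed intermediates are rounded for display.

x=48.754427 y=0.130207

topology: single-mesh involute geometry — m = 1.456, N = 71
pitch radius r_p = m·N/2 = 1.456·71/2 = 51.688000
base radius r_b = r_p·cos α = 51.688000·cos 22.388° = 47.792060
roll angle φ = 11.557° = 0.20170770 rad
x = r_b·(cos φ + φ·sin φ) = 48.754427
y = r_b·(sin φ − φ·cos φ) = 0.130207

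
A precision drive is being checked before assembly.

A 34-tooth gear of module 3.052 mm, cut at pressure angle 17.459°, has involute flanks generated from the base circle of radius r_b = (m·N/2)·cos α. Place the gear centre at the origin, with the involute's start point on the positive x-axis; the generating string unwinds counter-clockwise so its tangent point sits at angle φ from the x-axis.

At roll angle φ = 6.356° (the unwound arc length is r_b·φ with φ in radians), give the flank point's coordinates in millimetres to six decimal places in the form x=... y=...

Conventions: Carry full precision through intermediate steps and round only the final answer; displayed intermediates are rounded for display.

x=49.797405 y=0.022495

topology: single-mesh involute geometry — m = 3.052, N = 34
pitch radius r_p = m·N/2 = 3.052·34/2 = 51.884000
base radius r_b = r_p·cos α = 51.884000·cos 17.459° = 49.493802
roll angle φ = 6.356° = 0.11093313 rad
x = r_b·(cos φ + φ·sin φ) = 49.797405
y = r_b·(sin φ − φ·cos φ) = 0.022495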